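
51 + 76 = 127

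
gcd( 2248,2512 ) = 8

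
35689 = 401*89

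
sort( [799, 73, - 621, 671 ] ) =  [ - 621, 73, 671, 799 ] 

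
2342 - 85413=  - 83071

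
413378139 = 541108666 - 127730527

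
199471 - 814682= - 615211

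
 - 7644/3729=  - 3 + 1181/1243  =  - 2.05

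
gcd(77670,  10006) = 2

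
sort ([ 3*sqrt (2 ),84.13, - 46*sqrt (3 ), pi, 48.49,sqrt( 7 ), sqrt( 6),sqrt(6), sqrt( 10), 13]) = [ - 46*sqrt( 3 ),sqrt ( 6),  sqrt(6), sqrt( 7), pi,sqrt(10), 3*sqrt( 2), 13,48.49, 84.13 ]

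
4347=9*483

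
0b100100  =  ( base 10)36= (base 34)12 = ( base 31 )15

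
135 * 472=63720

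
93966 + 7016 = 100982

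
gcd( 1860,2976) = 372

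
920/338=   2 + 122/169=2.72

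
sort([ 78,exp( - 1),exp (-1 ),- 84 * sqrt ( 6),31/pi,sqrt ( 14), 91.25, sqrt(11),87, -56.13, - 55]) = [ - 84*sqrt(6), - 56.13,-55, exp( - 1 ),exp (-1 ),sqrt ( 11),  sqrt ( 14),31/pi,78, 87,91.25] 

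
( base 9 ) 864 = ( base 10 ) 706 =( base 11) 592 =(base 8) 1302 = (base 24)15a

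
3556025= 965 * 3685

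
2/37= 2/37 = 0.05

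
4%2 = 0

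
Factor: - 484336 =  - 2^4*30271^1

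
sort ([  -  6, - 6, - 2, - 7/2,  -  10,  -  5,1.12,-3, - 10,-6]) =[ - 10, - 10, - 6,-6, - 6, - 5,  -  7/2, - 3, - 2,1.12 ]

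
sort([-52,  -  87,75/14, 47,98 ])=[-87, - 52, 75/14, 47, 98 ]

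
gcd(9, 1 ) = 1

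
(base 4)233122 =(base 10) 3034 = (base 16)bda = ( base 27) 44a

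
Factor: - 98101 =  - 98101^1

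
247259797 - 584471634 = -337211837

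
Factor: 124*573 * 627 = 44549604 = 2^2*3^2*11^1*19^1*31^1*191^1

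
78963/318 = 26321/106 = 248.31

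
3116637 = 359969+2756668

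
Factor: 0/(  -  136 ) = 0=0^1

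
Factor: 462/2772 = 1/6 = 2^( - 1)*3^( - 1)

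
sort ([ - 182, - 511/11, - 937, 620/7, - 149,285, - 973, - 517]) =[-973, - 937 , - 517, - 182, - 149, - 511/11,620/7,285] 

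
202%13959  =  202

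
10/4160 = 1/416  =  0.00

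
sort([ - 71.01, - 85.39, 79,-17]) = [ - 85.39, - 71.01, - 17, 79] 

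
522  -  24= 498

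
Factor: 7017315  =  3^1*5^1*31^1 * 15091^1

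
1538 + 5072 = 6610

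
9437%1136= 349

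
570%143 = 141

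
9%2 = 1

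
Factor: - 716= - 2^2 * 179^1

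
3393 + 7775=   11168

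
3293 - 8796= - 5503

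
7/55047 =7/55047 = 0.00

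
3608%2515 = 1093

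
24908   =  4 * 6227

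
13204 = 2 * 6602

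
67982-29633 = 38349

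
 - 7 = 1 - 8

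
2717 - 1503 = 1214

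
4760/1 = 4760 = 4760.00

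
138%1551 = 138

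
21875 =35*625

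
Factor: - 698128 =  - 2^4*43633^1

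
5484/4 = 1371 = 1371.00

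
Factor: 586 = 2^1*293^1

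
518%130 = 128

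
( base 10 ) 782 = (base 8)1416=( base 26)142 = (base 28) RQ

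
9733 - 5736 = 3997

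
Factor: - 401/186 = - 2^(-1 ) * 3^( - 1 ) * 31^(-1 )*401^1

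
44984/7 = 44984/7  =  6426.29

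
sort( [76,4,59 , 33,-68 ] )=[ - 68, 4, 33,59, 76]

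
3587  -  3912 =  - 325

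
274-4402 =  - 4128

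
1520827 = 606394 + 914433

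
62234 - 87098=  -  24864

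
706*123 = 86838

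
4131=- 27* ( - 153 )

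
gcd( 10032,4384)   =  16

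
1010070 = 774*1305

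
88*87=7656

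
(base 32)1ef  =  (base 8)2717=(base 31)1GU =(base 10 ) 1487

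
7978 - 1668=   6310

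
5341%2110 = 1121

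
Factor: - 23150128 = - 2^4 * 631^1 * 2293^1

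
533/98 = 5 + 43/98 =5.44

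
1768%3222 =1768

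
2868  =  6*478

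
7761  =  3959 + 3802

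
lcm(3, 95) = 285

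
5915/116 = 5915/116 = 50.99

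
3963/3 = 1321 = 1321.00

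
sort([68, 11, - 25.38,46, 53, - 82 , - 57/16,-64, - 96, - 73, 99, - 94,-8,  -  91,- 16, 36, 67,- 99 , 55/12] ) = [  -  99 , - 96, - 94,-91, - 82, - 73, - 64, - 25.38,-16,-8, - 57/16, 55/12, 11, 36,46, 53,  67,68, 99]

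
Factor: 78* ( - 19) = -1482 = -2^1 * 3^1*13^1 * 19^1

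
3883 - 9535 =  - 5652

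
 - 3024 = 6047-9071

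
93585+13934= 107519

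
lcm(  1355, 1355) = 1355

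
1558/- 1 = -1558/1 =- 1558.00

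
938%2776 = 938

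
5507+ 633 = 6140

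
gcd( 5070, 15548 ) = 338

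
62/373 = 62/373 =0.17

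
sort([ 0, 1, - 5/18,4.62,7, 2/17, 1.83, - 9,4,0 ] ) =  [-9 , - 5/18,0, 0, 2/17,1, 1.83, 4,4.62, 7]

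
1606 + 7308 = 8914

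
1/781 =1/781=0.00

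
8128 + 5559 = 13687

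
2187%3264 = 2187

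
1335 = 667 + 668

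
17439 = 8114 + 9325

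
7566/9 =2522/3 = 840.67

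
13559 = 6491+7068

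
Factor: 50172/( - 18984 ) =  - 37/14 = - 2^(-1)*7^( - 1 )*37^1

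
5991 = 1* 5991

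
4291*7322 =31418702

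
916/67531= 916/67531 =0.01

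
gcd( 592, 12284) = 148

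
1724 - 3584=-1860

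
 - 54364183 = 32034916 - 86399099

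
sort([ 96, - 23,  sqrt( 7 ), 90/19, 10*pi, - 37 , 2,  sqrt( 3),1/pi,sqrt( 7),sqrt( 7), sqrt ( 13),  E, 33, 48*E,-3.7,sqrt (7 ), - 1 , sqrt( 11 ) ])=[-37,-23, - 3.7, - 1  ,  1/pi , sqrt(3), 2 , sqrt( 7), sqrt( 7 ) , sqrt( 7), sqrt( 7),E,sqrt( 11),sqrt( 13), 90/19 , 10*pi,33,96,48 * E] 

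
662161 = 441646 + 220515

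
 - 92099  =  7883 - 99982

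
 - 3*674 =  - 2022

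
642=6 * 107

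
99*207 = 20493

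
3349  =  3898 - 549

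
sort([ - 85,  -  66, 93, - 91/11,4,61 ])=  [ - 85, - 66 , - 91/11,4, 61, 93]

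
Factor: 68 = 2^2*17^1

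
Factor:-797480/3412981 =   -  2^3*5^1*11^(-1)*13^(  -  1)*29^( - 1)*823^( - 1)*19937^1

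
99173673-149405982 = -50232309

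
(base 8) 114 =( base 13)5B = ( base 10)76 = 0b1001100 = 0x4C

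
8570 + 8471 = 17041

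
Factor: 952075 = 5^2*38083^1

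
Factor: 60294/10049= 2^1 * 3^1 = 6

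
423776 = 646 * 656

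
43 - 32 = 11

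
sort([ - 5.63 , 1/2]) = [  -  5.63, 1/2 ]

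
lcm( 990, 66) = 990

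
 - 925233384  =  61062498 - 986295882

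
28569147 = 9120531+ 19448616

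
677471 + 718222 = 1395693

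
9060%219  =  81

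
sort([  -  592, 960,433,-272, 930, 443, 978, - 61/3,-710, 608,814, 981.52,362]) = [  -  710, - 592 , - 272,  -  61/3, 362 , 433, 443, 608, 814, 930,  960, 978,981.52]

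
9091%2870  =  481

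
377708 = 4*94427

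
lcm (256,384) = 768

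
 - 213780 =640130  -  853910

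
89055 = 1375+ 87680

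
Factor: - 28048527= -3^2*13^1*239731^1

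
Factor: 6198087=3^1* 7^1*71^1 * 4157^1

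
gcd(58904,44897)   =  1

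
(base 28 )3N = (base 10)107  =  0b1101011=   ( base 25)47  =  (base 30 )3h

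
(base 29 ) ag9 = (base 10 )8883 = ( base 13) 4074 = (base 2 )10001010110011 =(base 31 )97h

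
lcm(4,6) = 12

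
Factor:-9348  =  -2^2 * 3^1 * 19^1*41^1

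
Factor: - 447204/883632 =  - 83/164 = - 2^( - 2)* 41^ ( -1)  *  83^1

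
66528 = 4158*16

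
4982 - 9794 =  - 4812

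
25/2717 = 25/2717=0.01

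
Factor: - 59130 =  - 2^1*3^4 * 5^1*73^1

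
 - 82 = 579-661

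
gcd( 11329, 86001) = 1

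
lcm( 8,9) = 72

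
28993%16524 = 12469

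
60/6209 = 60/6209 = 0.01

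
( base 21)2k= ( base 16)3e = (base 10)62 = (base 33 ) 1t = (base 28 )26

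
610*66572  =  40608920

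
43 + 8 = 51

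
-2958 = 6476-9434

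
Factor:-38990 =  - 2^1 * 5^1 * 7^1*557^1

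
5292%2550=192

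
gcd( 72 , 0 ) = 72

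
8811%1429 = 237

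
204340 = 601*340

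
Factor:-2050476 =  -2^2*3^1*170873^1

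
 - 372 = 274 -646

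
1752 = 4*438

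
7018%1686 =274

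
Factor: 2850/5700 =1/2 = 2^( - 1 )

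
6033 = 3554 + 2479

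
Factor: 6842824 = 2^3*47^1  *18199^1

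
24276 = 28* 867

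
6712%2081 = 469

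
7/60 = 7/60 = 0.12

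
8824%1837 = 1476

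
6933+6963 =13896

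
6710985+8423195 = 15134180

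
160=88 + 72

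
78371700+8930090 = 87301790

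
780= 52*15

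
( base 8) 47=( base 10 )39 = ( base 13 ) 30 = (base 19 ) 21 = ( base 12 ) 33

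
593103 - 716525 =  - 123422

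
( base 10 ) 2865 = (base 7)11232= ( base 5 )42430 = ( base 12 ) 17A9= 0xb31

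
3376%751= 372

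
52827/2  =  26413  +  1/2=26413.50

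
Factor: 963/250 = 2^(-1 )*3^2*5^(  -  3)*107^1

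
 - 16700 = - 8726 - 7974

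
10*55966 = 559660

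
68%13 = 3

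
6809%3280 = 249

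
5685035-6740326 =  - 1055291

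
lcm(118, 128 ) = 7552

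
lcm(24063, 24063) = 24063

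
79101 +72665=151766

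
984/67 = 984/67 = 14.69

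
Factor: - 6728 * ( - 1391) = 2^3*13^1*29^2*107^1 = 9358648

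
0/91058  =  0 = 0.00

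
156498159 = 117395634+39102525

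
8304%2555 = 639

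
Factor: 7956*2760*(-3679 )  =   - 80785542240 = - 2^5*3^3*5^1*13^2* 17^1 * 23^1*283^1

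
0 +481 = 481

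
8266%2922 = 2422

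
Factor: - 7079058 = - 2^1*3^2*7^1*19^1 * 2957^1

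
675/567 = 25/21 = 1.19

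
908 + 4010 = 4918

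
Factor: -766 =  - 2^1*383^1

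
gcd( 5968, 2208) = 16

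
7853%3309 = 1235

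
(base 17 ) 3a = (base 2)111101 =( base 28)25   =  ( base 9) 67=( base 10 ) 61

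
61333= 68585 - 7252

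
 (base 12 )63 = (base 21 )3c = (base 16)4b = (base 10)75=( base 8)113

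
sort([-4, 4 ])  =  [ - 4,4 ] 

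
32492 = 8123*4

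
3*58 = 174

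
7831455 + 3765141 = 11596596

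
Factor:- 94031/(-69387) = 3^( - 1) * 7^2*19^1*229^(-1) = 931/687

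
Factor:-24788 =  - 2^2*6197^1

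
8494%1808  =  1262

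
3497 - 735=2762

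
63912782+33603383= 97516165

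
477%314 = 163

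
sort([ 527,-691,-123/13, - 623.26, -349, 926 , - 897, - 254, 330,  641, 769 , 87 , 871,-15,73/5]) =[- 897, - 691,-623.26, -349 , - 254,  -  15, - 123/13 , 73/5,  87,330,527, 641, 769, 871,  926]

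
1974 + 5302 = 7276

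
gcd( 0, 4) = 4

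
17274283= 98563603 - 81289320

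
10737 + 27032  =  37769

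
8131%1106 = 389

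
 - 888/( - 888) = 1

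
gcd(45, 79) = 1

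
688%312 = 64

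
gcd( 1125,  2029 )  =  1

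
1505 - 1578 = -73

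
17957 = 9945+8012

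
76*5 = 380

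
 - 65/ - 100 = 13/20= 0.65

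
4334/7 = 4334/7 = 619.14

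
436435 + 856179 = 1292614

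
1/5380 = 1/5380 = 0.00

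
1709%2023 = 1709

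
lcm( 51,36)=612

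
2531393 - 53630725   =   - 51099332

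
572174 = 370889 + 201285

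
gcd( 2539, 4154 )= 1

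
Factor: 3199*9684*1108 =2^4*3^2*7^1 * 269^1*277^1*457^1 = 34324860528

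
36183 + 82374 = 118557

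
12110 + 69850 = 81960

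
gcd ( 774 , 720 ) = 18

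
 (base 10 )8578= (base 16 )2182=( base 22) hfk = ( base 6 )103414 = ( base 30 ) 9FS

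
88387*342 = 30228354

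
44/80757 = 44/80757= 0.00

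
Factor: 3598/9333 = 2^1*3^( - 2 )*7^1*17^( - 1 )*61^( - 1 )*257^1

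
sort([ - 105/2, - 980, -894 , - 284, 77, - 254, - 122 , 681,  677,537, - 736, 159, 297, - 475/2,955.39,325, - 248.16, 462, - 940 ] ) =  [ - 980, - 940, - 894,-736, - 284, - 254 , - 248.16, - 475/2, - 122, - 105/2, 77, 159,  297,325, 462, 537 , 677 , 681, 955.39]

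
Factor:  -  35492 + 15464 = -20028 = - 2^2*3^1*1669^1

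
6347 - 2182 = 4165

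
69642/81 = 7738/9 = 859.78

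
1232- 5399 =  - 4167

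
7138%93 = 70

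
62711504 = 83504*751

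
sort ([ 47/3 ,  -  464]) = [ - 464,47/3 ] 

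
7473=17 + 7456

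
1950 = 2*975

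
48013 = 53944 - 5931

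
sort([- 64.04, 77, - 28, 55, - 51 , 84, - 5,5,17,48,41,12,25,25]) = [ - 64.04,-51, - 28, -5,5 , 12 , 17,25, 25,41,48,55, 77, 84]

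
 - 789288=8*( - 98661 )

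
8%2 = 0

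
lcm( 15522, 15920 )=620880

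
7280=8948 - 1668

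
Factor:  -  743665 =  - 5^1*13^1*17^1*673^1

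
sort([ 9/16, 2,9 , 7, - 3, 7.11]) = [ - 3, 9/16, 2, 7,7.11, 9]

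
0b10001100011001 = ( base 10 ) 8985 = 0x2319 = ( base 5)241420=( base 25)e9a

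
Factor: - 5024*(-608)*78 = 2^11*3^1*13^1*19^1*157^1 = 238258176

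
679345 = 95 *7151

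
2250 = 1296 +954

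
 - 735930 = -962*765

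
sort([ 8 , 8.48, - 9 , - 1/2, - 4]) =[-9, - 4,-1/2  ,  8,8.48]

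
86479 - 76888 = 9591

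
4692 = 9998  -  5306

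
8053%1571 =198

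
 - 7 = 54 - 61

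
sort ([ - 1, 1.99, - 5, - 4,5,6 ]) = [ - 5, - 4, - 1,  1.99,5,6]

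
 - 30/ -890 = 3/89 =0.03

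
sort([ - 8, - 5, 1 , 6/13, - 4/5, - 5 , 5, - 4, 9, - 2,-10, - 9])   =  [ - 10, - 9,  -  8, -5, - 5 , - 4, - 2, -4/5, 6/13, 1, 5, 9]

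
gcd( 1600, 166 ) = 2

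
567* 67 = 37989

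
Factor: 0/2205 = 0^1 =0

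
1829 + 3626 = 5455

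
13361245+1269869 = 14631114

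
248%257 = 248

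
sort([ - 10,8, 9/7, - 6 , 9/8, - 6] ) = [ - 10,  -  6, - 6,9/8,9/7,8] 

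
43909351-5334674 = 38574677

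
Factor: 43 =43^1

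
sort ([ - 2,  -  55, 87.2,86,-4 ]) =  [ - 55,-4, - 2, 86,87.2 ]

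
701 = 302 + 399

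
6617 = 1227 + 5390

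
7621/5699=1 + 1922/5699 = 1.34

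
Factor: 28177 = 19^1*1483^1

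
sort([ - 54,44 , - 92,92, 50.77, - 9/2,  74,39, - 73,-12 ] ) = [ - 92, - 73, - 54 , -12,  -  9/2,39, 44, 50.77, 74, 92]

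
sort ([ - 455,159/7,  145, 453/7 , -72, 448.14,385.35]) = [  -  455,  -  72,159/7, 453/7, 145,  385.35, 448.14]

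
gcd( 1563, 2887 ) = 1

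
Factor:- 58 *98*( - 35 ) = 2^2*5^1*7^3*29^1 = 198940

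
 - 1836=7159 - 8995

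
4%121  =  4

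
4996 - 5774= - 778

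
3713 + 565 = 4278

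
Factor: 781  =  11^1*71^1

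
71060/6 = 11843 + 1/3 = 11843.33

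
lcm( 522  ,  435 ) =2610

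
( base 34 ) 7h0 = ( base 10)8670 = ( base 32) 8EU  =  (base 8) 20736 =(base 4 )2013132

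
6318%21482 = 6318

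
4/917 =4/917 = 0.00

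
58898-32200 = 26698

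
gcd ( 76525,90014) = 1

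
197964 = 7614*26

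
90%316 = 90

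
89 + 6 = 95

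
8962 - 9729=-767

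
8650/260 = 33 + 7/26 = 33.27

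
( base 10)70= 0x46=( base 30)2A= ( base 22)34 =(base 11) 64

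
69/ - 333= - 1 + 88/111 = -0.21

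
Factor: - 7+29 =2^1*11^1 = 22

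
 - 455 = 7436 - 7891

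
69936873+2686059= 72622932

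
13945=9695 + 4250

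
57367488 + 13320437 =70687925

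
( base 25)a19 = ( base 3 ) 22121202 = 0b1100010001100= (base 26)97I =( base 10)6284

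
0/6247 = 0 = 0.00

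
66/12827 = 66/12827 = 0.01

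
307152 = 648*474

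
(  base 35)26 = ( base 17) 48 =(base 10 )76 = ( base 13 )5B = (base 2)1001100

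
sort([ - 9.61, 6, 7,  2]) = [ - 9.61,2, 6,7] 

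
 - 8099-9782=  - 17881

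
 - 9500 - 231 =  - 9731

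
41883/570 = 13961/190 = 73.48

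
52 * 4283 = 222716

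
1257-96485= - 95228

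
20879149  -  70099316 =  - 49220167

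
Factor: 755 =5^1*151^1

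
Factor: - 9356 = - 2^2 * 2339^1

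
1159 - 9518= -8359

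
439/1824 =439/1824= 0.24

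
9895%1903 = 380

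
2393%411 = 338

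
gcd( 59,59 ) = 59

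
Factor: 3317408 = 2^5*103669^1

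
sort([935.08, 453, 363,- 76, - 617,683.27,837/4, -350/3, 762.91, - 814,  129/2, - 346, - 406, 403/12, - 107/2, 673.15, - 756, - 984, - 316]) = [-984 ,  -  814, - 756, - 617, - 406,- 346, - 316,  -  350/3, - 76 , - 107/2, 403/12,129/2, 837/4, 363,453, 673.15,683.27, 762.91, 935.08 ]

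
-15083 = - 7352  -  7731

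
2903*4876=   14155028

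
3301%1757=1544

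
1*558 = 558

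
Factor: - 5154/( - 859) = 6 = 2^1*3^1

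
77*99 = 7623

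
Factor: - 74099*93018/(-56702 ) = 3446270391/28351 =3^1*37^1*419^1*28351^( - 1 )*74099^1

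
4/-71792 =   -  1 + 17947/17948=-  0.00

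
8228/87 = 8228/87= 94.57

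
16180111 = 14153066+2027045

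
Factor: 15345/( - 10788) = -2^ ( - 2)*3^1*5^1*11^1 * 29^ ( - 1) = - 165/116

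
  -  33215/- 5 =6643/1=   6643.00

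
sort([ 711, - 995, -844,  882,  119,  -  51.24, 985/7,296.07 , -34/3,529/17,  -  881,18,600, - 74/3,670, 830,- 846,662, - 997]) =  [-997, - 995,-881,-846 , - 844,  -  51.24,- 74/3,  -  34/3,18,529/17,119, 985/7,296.07,600,662,  670,711,830,882]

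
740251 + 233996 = 974247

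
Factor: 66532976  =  2^4*1291^1*3221^1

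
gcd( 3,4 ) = 1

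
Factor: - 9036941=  - 9036941^1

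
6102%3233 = 2869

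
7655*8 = 61240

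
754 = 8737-7983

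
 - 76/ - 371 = 76/371 = 0.20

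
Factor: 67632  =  2^4 * 3^1*1409^1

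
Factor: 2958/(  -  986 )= -3^1   =  -3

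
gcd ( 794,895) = 1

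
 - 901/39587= - 901/39587 = - 0.02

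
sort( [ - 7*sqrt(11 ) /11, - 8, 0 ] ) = [ - 8,-7*sqrt( 11 ) /11,0]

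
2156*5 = 10780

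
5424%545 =519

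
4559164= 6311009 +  -1751845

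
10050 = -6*( - 1675) 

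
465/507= 155/169 = 0.92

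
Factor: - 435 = - 3^1*5^1*29^1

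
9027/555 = 3009/185 = 16.26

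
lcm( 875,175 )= 875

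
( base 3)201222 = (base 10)539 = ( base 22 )12B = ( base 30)HT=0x21b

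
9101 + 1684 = 10785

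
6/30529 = 6/30529 = 0.00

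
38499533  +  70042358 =108541891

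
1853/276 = 1853/276 = 6.71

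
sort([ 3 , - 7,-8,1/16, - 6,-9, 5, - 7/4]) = [ - 9  , - 8, - 7, - 6,-7/4,  1/16, 3, 5]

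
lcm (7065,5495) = 49455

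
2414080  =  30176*80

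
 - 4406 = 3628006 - 3632412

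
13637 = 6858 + 6779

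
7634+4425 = 12059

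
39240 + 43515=82755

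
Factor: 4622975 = 5^2 * 7^1* 26417^1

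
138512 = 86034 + 52478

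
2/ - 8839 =- 2/8839= -0.00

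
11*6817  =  74987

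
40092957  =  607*66051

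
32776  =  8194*4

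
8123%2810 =2503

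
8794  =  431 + 8363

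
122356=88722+33634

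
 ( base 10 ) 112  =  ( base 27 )44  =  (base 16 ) 70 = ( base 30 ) 3m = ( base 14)80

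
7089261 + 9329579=16418840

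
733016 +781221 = 1514237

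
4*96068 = 384272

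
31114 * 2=62228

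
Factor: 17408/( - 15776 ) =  - 32/29 = -  2^5*29^( - 1)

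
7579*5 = 37895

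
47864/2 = 23932=23932.00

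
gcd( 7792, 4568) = 8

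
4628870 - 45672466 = - 41043596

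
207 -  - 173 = 380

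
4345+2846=7191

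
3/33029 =3/33029 = 0.00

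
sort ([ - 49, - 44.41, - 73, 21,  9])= [ - 73, - 49, - 44.41, 9,21 ]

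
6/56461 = 6/56461 = 0.00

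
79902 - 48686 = 31216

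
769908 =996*773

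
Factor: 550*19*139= 1452550 = 2^1*5^2*11^1*19^1 * 139^1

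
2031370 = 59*34430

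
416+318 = 734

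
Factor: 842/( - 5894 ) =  - 7^( - 1) = - 1/7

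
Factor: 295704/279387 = 2^3*3^1*37^1*839^(  -  1 )=888/839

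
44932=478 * 94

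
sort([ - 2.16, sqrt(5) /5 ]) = [ - 2.16,sqrt( 5) /5] 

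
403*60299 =24300497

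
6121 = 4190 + 1931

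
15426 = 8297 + 7129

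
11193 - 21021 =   -  9828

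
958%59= 14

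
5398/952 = 5+319/476= 5.67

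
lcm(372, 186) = 372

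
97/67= 97/67=1.45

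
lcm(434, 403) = 5642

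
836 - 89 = 747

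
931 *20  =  18620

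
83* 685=56855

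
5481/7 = 783=783.00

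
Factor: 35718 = 2^1  *3^1*5953^1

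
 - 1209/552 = - 3 + 149/184 =- 2.19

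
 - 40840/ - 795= 51+59/159 = 51.37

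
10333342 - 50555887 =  - 40222545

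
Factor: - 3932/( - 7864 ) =2^ ( - 1)= 1/2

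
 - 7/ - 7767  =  7/7767  =  0.00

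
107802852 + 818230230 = 926033082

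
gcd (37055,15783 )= 1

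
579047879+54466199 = 633514078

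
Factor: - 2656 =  - 2^5*83^1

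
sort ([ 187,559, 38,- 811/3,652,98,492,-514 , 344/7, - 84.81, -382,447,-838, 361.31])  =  [ - 838,-514,-382, - 811/3 , - 84.81 , 38, 344/7,98,187,361.31,447,492, 559,652]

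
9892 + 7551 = 17443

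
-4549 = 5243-9792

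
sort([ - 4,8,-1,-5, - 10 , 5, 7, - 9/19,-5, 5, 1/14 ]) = [  -  10,-5 ,-5,  -  4, - 1,-9/19, 1/14,5,  5,7,8] 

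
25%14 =11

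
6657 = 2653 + 4004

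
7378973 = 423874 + 6955099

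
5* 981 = 4905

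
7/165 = 7/165 = 0.04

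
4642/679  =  6 + 568/679 = 6.84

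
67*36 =2412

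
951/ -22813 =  - 951/22813  =  -0.04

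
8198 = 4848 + 3350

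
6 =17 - 11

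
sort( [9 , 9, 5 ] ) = [ 5,  9, 9 ]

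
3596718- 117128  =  3479590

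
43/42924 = 43/42924 =0.00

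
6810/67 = 6810/67= 101.64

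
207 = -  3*( - 69) 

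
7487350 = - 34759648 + 42246998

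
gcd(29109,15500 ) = 31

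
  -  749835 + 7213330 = 6463495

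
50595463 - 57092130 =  - 6496667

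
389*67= 26063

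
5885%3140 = 2745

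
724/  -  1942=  - 1+ 609/971 = - 0.37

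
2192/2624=137/164= 0.84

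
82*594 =48708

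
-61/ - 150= 61/150 = 0.41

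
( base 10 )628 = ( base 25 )103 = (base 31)k8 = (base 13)394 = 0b1001110100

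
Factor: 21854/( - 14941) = - 2^1*7^2*67^( - 1 ) = - 98/67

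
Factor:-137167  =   - 73^1*1879^1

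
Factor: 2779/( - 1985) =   -  5^( - 1 )*7^1 = -7/5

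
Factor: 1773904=2^4 * 11^1*10079^1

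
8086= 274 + 7812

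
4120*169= 696280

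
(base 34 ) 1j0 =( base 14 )92A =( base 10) 1802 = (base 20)4A2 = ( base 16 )70a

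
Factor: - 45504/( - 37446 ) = 2^5*3^1*79^( - 1) = 96/79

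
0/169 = 0=0.00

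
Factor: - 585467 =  - 585467^1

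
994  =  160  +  834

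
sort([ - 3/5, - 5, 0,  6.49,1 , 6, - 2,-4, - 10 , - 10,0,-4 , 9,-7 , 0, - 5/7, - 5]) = [ - 10, - 10, - 7,  -  5,- 5,  -  4, - 4, -2, - 5/7,  -  3/5,  0, 0,0,1,6,6.49,9 ] 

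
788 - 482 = 306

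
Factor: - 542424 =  - 2^3 * 3^1*97^1*233^1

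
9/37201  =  9/37201=0.00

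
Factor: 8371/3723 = 3^( - 1 )* 11^1*17^( - 1)*73^( - 1 )*761^1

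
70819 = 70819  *1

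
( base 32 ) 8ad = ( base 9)12622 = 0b10000101001101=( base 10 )8525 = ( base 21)j6k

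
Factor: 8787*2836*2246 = 2^3*3^1 * 29^1* 101^1*709^1*1123^1 = 55970167272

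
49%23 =3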